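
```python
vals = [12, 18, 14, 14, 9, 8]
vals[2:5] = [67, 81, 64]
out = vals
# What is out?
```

vals starts as [12, 18, 14, 14, 9, 8] (length 6). The slice vals[2:5] covers indices [2, 3, 4] with values [14, 14, 9]. Replacing that slice with [67, 81, 64] (same length) produces [12, 18, 67, 81, 64, 8].

[12, 18, 67, 81, 64, 8]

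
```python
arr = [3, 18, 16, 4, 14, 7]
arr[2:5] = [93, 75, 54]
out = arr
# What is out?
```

arr starts as [3, 18, 16, 4, 14, 7] (length 6). The slice arr[2:5] covers indices [2, 3, 4] with values [16, 4, 14]. Replacing that slice with [93, 75, 54] (same length) produces [3, 18, 93, 75, 54, 7].

[3, 18, 93, 75, 54, 7]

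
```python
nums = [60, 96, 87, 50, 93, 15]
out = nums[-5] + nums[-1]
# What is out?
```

nums has length 6. Negative index -5 maps to positive index 6 + (-5) = 1. nums[1] = 96.
nums has length 6. Negative index -1 maps to positive index 6 + (-1) = 5. nums[5] = 15.
Sum: 96 + 15 = 111.

111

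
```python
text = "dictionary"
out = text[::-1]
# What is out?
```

text has length 10. The slice text[::-1] selects indices [9, 8, 7, 6, 5, 4, 3, 2, 1, 0] (9->'y', 8->'r', 7->'a', 6->'n', 5->'o', 4->'i', 3->'t', 2->'c', 1->'i', 0->'d'), giving 'yranoitcid'.

'yranoitcid'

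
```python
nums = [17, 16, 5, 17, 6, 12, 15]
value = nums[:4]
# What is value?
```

nums has length 7. The slice nums[:4] selects indices [0, 1, 2, 3] (0->17, 1->16, 2->5, 3->17), giving [17, 16, 5, 17].

[17, 16, 5, 17]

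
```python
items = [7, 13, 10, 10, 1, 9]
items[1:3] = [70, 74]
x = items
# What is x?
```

items starts as [7, 13, 10, 10, 1, 9] (length 6). The slice items[1:3] covers indices [1, 2] with values [13, 10]. Replacing that slice with [70, 74] (same length) produces [7, 70, 74, 10, 1, 9].

[7, 70, 74, 10, 1, 9]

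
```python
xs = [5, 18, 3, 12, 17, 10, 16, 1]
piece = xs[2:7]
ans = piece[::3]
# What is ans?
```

xs has length 8. The slice xs[2:7] selects indices [2, 3, 4, 5, 6] (2->3, 3->12, 4->17, 5->10, 6->16), giving [3, 12, 17, 10, 16]. So piece = [3, 12, 17, 10, 16]. piece has length 5. The slice piece[::3] selects indices [0, 3] (0->3, 3->10), giving [3, 10].

[3, 10]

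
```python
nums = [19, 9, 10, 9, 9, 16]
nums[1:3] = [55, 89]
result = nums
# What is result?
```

nums starts as [19, 9, 10, 9, 9, 16] (length 6). The slice nums[1:3] covers indices [1, 2] with values [9, 10]. Replacing that slice with [55, 89] (same length) produces [19, 55, 89, 9, 9, 16].

[19, 55, 89, 9, 9, 16]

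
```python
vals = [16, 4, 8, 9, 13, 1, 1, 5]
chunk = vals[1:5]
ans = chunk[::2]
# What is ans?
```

vals has length 8. The slice vals[1:5] selects indices [1, 2, 3, 4] (1->4, 2->8, 3->9, 4->13), giving [4, 8, 9, 13]. So chunk = [4, 8, 9, 13]. chunk has length 4. The slice chunk[::2] selects indices [0, 2] (0->4, 2->9), giving [4, 9].

[4, 9]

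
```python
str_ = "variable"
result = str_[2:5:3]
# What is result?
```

str_ has length 8. The slice str_[2:5:3] selects indices [2] (2->'r'), giving 'r'.

'r'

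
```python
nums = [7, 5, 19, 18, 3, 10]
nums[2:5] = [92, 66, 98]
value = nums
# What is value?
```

nums starts as [7, 5, 19, 18, 3, 10] (length 6). The slice nums[2:5] covers indices [2, 3, 4] with values [19, 18, 3]. Replacing that slice with [92, 66, 98] (same length) produces [7, 5, 92, 66, 98, 10].

[7, 5, 92, 66, 98, 10]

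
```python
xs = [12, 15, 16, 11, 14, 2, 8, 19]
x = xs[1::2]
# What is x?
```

xs has length 8. The slice xs[1::2] selects indices [1, 3, 5, 7] (1->15, 3->11, 5->2, 7->19), giving [15, 11, 2, 19].

[15, 11, 2, 19]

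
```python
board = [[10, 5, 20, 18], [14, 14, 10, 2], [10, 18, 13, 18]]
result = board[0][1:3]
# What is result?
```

board[0] = [10, 5, 20, 18]. board[0] has length 4. The slice board[0][1:3] selects indices [1, 2] (1->5, 2->20), giving [5, 20].

[5, 20]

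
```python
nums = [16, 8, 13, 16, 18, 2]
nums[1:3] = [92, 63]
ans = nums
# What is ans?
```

nums starts as [16, 8, 13, 16, 18, 2] (length 6). The slice nums[1:3] covers indices [1, 2] with values [8, 13]. Replacing that slice with [92, 63] (same length) produces [16, 92, 63, 16, 18, 2].

[16, 92, 63, 16, 18, 2]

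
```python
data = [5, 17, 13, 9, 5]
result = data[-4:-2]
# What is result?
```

data has length 5. The slice data[-4:-2] selects indices [1, 2] (1->17, 2->13), giving [17, 13].

[17, 13]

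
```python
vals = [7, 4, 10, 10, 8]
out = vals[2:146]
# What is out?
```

vals has length 5. The slice vals[2:146] selects indices [2, 3, 4] (2->10, 3->10, 4->8), giving [10, 10, 8].

[10, 10, 8]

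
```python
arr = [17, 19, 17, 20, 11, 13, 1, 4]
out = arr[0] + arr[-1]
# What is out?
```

arr has length 8. arr[0] = 17.
arr has length 8. Negative index -1 maps to positive index 8 + (-1) = 7. arr[7] = 4.
Sum: 17 + 4 = 21.

21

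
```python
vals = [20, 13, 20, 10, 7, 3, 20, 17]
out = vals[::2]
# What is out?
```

vals has length 8. The slice vals[::2] selects indices [0, 2, 4, 6] (0->20, 2->20, 4->7, 6->20), giving [20, 20, 7, 20].

[20, 20, 7, 20]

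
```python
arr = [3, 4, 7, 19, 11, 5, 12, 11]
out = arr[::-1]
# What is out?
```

arr has length 8. The slice arr[::-1] selects indices [7, 6, 5, 4, 3, 2, 1, 0] (7->11, 6->12, 5->5, 4->11, 3->19, 2->7, 1->4, 0->3), giving [11, 12, 5, 11, 19, 7, 4, 3].

[11, 12, 5, 11, 19, 7, 4, 3]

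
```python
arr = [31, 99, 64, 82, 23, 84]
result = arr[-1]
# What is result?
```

arr has length 6. Negative index -1 maps to positive index 6 + (-1) = 5. arr[5] = 84.

84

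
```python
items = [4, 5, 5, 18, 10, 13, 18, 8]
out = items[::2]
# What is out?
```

items has length 8. The slice items[::2] selects indices [0, 2, 4, 6] (0->4, 2->5, 4->10, 6->18), giving [4, 5, 10, 18].

[4, 5, 10, 18]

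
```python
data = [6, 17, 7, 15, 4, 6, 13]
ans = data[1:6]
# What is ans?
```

data has length 7. The slice data[1:6] selects indices [1, 2, 3, 4, 5] (1->17, 2->7, 3->15, 4->4, 5->6), giving [17, 7, 15, 4, 6].

[17, 7, 15, 4, 6]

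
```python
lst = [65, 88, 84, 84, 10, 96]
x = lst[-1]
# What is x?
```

lst has length 6. Negative index -1 maps to positive index 6 + (-1) = 5. lst[5] = 96.

96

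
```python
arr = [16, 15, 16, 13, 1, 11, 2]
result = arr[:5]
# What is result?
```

arr has length 7. The slice arr[:5] selects indices [0, 1, 2, 3, 4] (0->16, 1->15, 2->16, 3->13, 4->1), giving [16, 15, 16, 13, 1].

[16, 15, 16, 13, 1]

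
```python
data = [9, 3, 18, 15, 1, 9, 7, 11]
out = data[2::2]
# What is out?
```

data has length 8. The slice data[2::2] selects indices [2, 4, 6] (2->18, 4->1, 6->7), giving [18, 1, 7].

[18, 1, 7]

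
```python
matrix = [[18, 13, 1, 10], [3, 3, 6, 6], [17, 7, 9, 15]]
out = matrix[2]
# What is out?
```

matrix has 3 rows. Row 2 is [17, 7, 9, 15].

[17, 7, 9, 15]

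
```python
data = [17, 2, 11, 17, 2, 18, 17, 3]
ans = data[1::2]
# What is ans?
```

data has length 8. The slice data[1::2] selects indices [1, 3, 5, 7] (1->2, 3->17, 5->18, 7->3), giving [2, 17, 18, 3].

[2, 17, 18, 3]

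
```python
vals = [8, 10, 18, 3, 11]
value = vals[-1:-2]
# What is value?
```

vals has length 5. The slice vals[-1:-2] resolves to an empty index range, so the result is [].

[]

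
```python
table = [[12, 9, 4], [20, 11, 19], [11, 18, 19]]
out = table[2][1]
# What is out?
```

table[2] = [11, 18, 19]. Taking column 1 of that row yields 18.

18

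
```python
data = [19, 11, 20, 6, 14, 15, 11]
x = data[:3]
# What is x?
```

data has length 7. The slice data[:3] selects indices [0, 1, 2] (0->19, 1->11, 2->20), giving [19, 11, 20].

[19, 11, 20]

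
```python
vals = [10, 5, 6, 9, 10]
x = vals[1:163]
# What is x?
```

vals has length 5. The slice vals[1:163] selects indices [1, 2, 3, 4] (1->5, 2->6, 3->9, 4->10), giving [5, 6, 9, 10].

[5, 6, 9, 10]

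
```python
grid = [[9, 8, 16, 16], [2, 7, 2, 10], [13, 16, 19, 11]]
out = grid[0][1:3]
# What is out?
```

grid[0] = [9, 8, 16, 16]. grid[0] has length 4. The slice grid[0][1:3] selects indices [1, 2] (1->8, 2->16), giving [8, 16].

[8, 16]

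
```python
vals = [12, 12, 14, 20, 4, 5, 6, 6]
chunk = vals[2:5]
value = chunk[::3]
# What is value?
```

vals has length 8. The slice vals[2:5] selects indices [2, 3, 4] (2->14, 3->20, 4->4), giving [14, 20, 4]. So chunk = [14, 20, 4]. chunk has length 3. The slice chunk[::3] selects indices [0] (0->14), giving [14].

[14]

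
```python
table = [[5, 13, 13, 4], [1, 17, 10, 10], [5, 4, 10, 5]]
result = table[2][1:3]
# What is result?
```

table[2] = [5, 4, 10, 5]. table[2] has length 4. The slice table[2][1:3] selects indices [1, 2] (1->4, 2->10), giving [4, 10].

[4, 10]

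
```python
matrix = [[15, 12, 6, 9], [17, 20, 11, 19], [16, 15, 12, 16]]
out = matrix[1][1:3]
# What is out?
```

matrix[1] = [17, 20, 11, 19]. matrix[1] has length 4. The slice matrix[1][1:3] selects indices [1, 2] (1->20, 2->11), giving [20, 11].

[20, 11]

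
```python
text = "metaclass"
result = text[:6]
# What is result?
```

text has length 9. The slice text[:6] selects indices [0, 1, 2, 3, 4, 5] (0->'m', 1->'e', 2->'t', 3->'a', 4->'c', 5->'l'), giving 'metacl'.

'metacl'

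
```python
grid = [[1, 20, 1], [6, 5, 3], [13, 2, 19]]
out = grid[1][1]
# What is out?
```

grid[1] = [6, 5, 3]. Taking column 1 of that row yields 5.

5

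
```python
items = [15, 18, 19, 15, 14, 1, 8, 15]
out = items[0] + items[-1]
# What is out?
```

items has length 8. items[0] = 15.
items has length 8. Negative index -1 maps to positive index 8 + (-1) = 7. items[7] = 15.
Sum: 15 + 15 = 30.

30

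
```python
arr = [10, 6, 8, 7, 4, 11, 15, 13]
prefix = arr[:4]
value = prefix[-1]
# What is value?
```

arr has length 8. The slice arr[:4] selects indices [0, 1, 2, 3] (0->10, 1->6, 2->8, 3->7), giving [10, 6, 8, 7]. So prefix = [10, 6, 8, 7]. Then prefix[-1] = 7.

7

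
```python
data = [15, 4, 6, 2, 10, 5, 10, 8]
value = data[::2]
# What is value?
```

data has length 8. The slice data[::2] selects indices [0, 2, 4, 6] (0->15, 2->6, 4->10, 6->10), giving [15, 6, 10, 10].

[15, 6, 10, 10]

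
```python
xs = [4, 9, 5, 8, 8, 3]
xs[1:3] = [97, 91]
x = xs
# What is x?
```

xs starts as [4, 9, 5, 8, 8, 3] (length 6). The slice xs[1:3] covers indices [1, 2] with values [9, 5]. Replacing that slice with [97, 91] (same length) produces [4, 97, 91, 8, 8, 3].

[4, 97, 91, 8, 8, 3]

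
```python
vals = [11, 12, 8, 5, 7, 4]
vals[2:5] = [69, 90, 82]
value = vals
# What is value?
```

vals starts as [11, 12, 8, 5, 7, 4] (length 6). The slice vals[2:5] covers indices [2, 3, 4] with values [8, 5, 7]. Replacing that slice with [69, 90, 82] (same length) produces [11, 12, 69, 90, 82, 4].

[11, 12, 69, 90, 82, 4]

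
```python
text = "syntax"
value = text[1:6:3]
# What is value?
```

text has length 6. The slice text[1:6:3] selects indices [1, 4] (1->'y', 4->'a'), giving 'ya'.

'ya'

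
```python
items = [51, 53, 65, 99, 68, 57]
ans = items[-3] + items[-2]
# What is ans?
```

items has length 6. Negative index -3 maps to positive index 6 + (-3) = 3. items[3] = 99.
items has length 6. Negative index -2 maps to positive index 6 + (-2) = 4. items[4] = 68.
Sum: 99 + 68 = 167.

167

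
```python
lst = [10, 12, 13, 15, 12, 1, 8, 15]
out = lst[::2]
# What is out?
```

lst has length 8. The slice lst[::2] selects indices [0, 2, 4, 6] (0->10, 2->13, 4->12, 6->8), giving [10, 13, 12, 8].

[10, 13, 12, 8]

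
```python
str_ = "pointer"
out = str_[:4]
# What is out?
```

str_ has length 7. The slice str_[:4] selects indices [0, 1, 2, 3] (0->'p', 1->'o', 2->'i', 3->'n'), giving 'poin'.

'poin'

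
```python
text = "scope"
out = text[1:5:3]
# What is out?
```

text has length 5. The slice text[1:5:3] selects indices [1, 4] (1->'c', 4->'e'), giving 'ce'.

'ce'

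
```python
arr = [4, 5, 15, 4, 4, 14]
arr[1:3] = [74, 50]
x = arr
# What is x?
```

arr starts as [4, 5, 15, 4, 4, 14] (length 6). The slice arr[1:3] covers indices [1, 2] with values [5, 15]. Replacing that slice with [74, 50] (same length) produces [4, 74, 50, 4, 4, 14].

[4, 74, 50, 4, 4, 14]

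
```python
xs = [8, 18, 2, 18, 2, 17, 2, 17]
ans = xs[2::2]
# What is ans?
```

xs has length 8. The slice xs[2::2] selects indices [2, 4, 6] (2->2, 4->2, 6->2), giving [2, 2, 2].

[2, 2, 2]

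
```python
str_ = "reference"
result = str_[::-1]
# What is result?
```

str_ has length 9. The slice str_[::-1] selects indices [8, 7, 6, 5, 4, 3, 2, 1, 0] (8->'e', 7->'c', 6->'n', 5->'e', 4->'r', 3->'e', 2->'f', 1->'e', 0->'r'), giving 'ecnerefer'.

'ecnerefer'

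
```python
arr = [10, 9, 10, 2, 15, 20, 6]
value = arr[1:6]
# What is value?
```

arr has length 7. The slice arr[1:6] selects indices [1, 2, 3, 4, 5] (1->9, 2->10, 3->2, 4->15, 5->20), giving [9, 10, 2, 15, 20].

[9, 10, 2, 15, 20]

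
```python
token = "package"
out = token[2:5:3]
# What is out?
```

token has length 7. The slice token[2:5:3] selects indices [2] (2->'c'), giving 'c'.

'c'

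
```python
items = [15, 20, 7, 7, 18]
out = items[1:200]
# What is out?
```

items has length 5. The slice items[1:200] selects indices [1, 2, 3, 4] (1->20, 2->7, 3->7, 4->18), giving [20, 7, 7, 18].

[20, 7, 7, 18]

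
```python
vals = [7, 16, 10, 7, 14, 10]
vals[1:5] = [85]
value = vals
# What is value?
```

vals starts as [7, 16, 10, 7, 14, 10] (length 6). The slice vals[1:5] covers indices [1, 2, 3, 4] with values [16, 10, 7, 14]. Replacing that slice with [85] (different length) produces [7, 85, 10].

[7, 85, 10]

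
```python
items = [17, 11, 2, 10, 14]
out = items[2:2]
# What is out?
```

items has length 5. The slice items[2:2] resolves to an empty index range, so the result is [].

[]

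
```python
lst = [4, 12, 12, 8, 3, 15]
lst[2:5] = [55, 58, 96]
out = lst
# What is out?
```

lst starts as [4, 12, 12, 8, 3, 15] (length 6). The slice lst[2:5] covers indices [2, 3, 4] with values [12, 8, 3]. Replacing that slice with [55, 58, 96] (same length) produces [4, 12, 55, 58, 96, 15].

[4, 12, 55, 58, 96, 15]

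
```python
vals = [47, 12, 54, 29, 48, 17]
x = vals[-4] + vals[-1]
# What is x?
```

vals has length 6. Negative index -4 maps to positive index 6 + (-4) = 2. vals[2] = 54.
vals has length 6. Negative index -1 maps to positive index 6 + (-1) = 5. vals[5] = 17.
Sum: 54 + 17 = 71.

71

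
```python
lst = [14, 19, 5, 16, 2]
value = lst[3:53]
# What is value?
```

lst has length 5. The slice lst[3:53] selects indices [3, 4] (3->16, 4->2), giving [16, 2].

[16, 2]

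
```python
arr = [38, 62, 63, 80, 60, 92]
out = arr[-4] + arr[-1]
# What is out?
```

arr has length 6. Negative index -4 maps to positive index 6 + (-4) = 2. arr[2] = 63.
arr has length 6. Negative index -1 maps to positive index 6 + (-1) = 5. arr[5] = 92.
Sum: 63 + 92 = 155.

155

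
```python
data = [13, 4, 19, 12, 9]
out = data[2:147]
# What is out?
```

data has length 5. The slice data[2:147] selects indices [2, 3, 4] (2->19, 3->12, 4->9), giving [19, 12, 9].

[19, 12, 9]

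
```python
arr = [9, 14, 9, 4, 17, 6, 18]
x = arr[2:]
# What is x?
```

arr has length 7. The slice arr[2:] selects indices [2, 3, 4, 5, 6] (2->9, 3->4, 4->17, 5->6, 6->18), giving [9, 4, 17, 6, 18].

[9, 4, 17, 6, 18]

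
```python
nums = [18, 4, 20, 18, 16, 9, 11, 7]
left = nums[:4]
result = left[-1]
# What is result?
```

nums has length 8. The slice nums[:4] selects indices [0, 1, 2, 3] (0->18, 1->4, 2->20, 3->18), giving [18, 4, 20, 18]. So left = [18, 4, 20, 18]. Then left[-1] = 18.

18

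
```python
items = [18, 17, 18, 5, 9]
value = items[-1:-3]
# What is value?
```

items has length 5. The slice items[-1:-3] resolves to an empty index range, so the result is [].

[]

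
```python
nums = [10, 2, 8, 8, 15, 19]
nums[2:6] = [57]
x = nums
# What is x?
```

nums starts as [10, 2, 8, 8, 15, 19] (length 6). The slice nums[2:6] covers indices [2, 3, 4, 5] with values [8, 8, 15, 19]. Replacing that slice with [57] (different length) produces [10, 2, 57].

[10, 2, 57]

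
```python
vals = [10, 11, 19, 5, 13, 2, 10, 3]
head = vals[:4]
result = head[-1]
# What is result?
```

vals has length 8. The slice vals[:4] selects indices [0, 1, 2, 3] (0->10, 1->11, 2->19, 3->5), giving [10, 11, 19, 5]. So head = [10, 11, 19, 5]. Then head[-1] = 5.

5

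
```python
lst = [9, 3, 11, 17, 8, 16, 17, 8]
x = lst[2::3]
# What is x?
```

lst has length 8. The slice lst[2::3] selects indices [2, 5] (2->11, 5->16), giving [11, 16].

[11, 16]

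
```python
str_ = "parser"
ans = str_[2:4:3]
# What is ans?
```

str_ has length 6. The slice str_[2:4:3] selects indices [2] (2->'r'), giving 'r'.

'r'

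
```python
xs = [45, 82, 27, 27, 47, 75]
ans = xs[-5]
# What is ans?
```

xs has length 6. Negative index -5 maps to positive index 6 + (-5) = 1. xs[1] = 82.

82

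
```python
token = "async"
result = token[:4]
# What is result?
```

token has length 5. The slice token[:4] selects indices [0, 1, 2, 3] (0->'a', 1->'s', 2->'y', 3->'n'), giving 'asyn'.

'asyn'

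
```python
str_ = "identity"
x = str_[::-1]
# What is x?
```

str_ has length 8. The slice str_[::-1] selects indices [7, 6, 5, 4, 3, 2, 1, 0] (7->'y', 6->'t', 5->'i', 4->'t', 3->'n', 2->'e', 1->'d', 0->'i'), giving 'ytitnedi'.

'ytitnedi'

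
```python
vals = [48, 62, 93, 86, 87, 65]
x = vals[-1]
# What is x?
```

vals has length 6. Negative index -1 maps to positive index 6 + (-1) = 5. vals[5] = 65.

65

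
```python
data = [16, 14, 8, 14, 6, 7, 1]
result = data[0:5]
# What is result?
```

data has length 7. The slice data[0:5] selects indices [0, 1, 2, 3, 4] (0->16, 1->14, 2->8, 3->14, 4->6), giving [16, 14, 8, 14, 6].

[16, 14, 8, 14, 6]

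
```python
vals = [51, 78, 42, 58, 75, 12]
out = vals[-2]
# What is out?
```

vals has length 6. Negative index -2 maps to positive index 6 + (-2) = 4. vals[4] = 75.

75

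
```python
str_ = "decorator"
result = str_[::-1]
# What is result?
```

str_ has length 9. The slice str_[::-1] selects indices [8, 7, 6, 5, 4, 3, 2, 1, 0] (8->'r', 7->'o', 6->'t', 5->'a', 4->'r', 3->'o', 2->'c', 1->'e', 0->'d'), giving 'rotaroced'.

'rotaroced'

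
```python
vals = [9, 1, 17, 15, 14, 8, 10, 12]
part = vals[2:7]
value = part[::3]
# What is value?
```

vals has length 8. The slice vals[2:7] selects indices [2, 3, 4, 5, 6] (2->17, 3->15, 4->14, 5->8, 6->10), giving [17, 15, 14, 8, 10]. So part = [17, 15, 14, 8, 10]. part has length 5. The slice part[::3] selects indices [0, 3] (0->17, 3->8), giving [17, 8].

[17, 8]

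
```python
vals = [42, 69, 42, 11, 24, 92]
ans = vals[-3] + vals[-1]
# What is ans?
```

vals has length 6. Negative index -3 maps to positive index 6 + (-3) = 3. vals[3] = 11.
vals has length 6. Negative index -1 maps to positive index 6 + (-1) = 5. vals[5] = 92.
Sum: 11 + 92 = 103.

103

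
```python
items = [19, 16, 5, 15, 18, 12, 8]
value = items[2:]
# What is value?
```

items has length 7. The slice items[2:] selects indices [2, 3, 4, 5, 6] (2->5, 3->15, 4->18, 5->12, 6->8), giving [5, 15, 18, 12, 8].

[5, 15, 18, 12, 8]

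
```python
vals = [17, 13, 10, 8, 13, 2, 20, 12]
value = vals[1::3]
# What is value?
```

vals has length 8. The slice vals[1::3] selects indices [1, 4, 7] (1->13, 4->13, 7->12), giving [13, 13, 12].

[13, 13, 12]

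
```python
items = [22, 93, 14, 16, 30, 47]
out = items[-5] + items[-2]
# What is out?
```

items has length 6. Negative index -5 maps to positive index 6 + (-5) = 1. items[1] = 93.
items has length 6. Negative index -2 maps to positive index 6 + (-2) = 4. items[4] = 30.
Sum: 93 + 30 = 123.

123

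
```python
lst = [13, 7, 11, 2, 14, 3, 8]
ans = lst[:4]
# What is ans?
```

lst has length 7. The slice lst[:4] selects indices [0, 1, 2, 3] (0->13, 1->7, 2->11, 3->2), giving [13, 7, 11, 2].

[13, 7, 11, 2]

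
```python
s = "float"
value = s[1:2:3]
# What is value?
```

s has length 5. The slice s[1:2:3] selects indices [1] (1->'l'), giving 'l'.

'l'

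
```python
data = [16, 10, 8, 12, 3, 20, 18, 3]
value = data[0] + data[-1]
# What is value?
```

data has length 8. data[0] = 16.
data has length 8. Negative index -1 maps to positive index 8 + (-1) = 7. data[7] = 3.
Sum: 16 + 3 = 19.

19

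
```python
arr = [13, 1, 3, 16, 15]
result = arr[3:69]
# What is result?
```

arr has length 5. The slice arr[3:69] selects indices [3, 4] (3->16, 4->15), giving [16, 15].

[16, 15]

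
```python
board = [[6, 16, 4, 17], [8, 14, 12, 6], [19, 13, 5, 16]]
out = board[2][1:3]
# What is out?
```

board[2] = [19, 13, 5, 16]. board[2] has length 4. The slice board[2][1:3] selects indices [1, 2] (1->13, 2->5), giving [13, 5].

[13, 5]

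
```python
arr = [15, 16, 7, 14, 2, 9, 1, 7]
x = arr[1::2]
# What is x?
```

arr has length 8. The slice arr[1::2] selects indices [1, 3, 5, 7] (1->16, 3->14, 5->9, 7->7), giving [16, 14, 9, 7].

[16, 14, 9, 7]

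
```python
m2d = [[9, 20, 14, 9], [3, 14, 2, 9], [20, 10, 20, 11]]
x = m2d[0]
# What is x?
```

m2d has 3 rows. Row 0 is [9, 20, 14, 9].

[9, 20, 14, 9]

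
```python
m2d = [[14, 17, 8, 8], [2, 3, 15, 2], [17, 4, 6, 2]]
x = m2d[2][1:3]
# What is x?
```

m2d[2] = [17, 4, 6, 2]. m2d[2] has length 4. The slice m2d[2][1:3] selects indices [1, 2] (1->4, 2->6), giving [4, 6].

[4, 6]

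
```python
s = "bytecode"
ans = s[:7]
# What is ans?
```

s has length 8. The slice s[:7] selects indices [0, 1, 2, 3, 4, 5, 6] (0->'b', 1->'y', 2->'t', 3->'e', 4->'c', 5->'o', 6->'d'), giving 'bytecod'.

'bytecod'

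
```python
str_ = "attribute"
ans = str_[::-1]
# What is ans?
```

str_ has length 9. The slice str_[::-1] selects indices [8, 7, 6, 5, 4, 3, 2, 1, 0] (8->'e', 7->'t', 6->'u', 5->'b', 4->'i', 3->'r', 2->'t', 1->'t', 0->'a'), giving 'etubirtta'.

'etubirtta'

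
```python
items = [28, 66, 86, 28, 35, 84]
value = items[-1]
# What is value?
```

items has length 6. Negative index -1 maps to positive index 6 + (-1) = 5. items[5] = 84.

84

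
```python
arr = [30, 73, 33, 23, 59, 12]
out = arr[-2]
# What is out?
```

arr has length 6. Negative index -2 maps to positive index 6 + (-2) = 4. arr[4] = 59.

59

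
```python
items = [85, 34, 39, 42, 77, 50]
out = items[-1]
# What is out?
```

items has length 6. Negative index -1 maps to positive index 6 + (-1) = 5. items[5] = 50.

50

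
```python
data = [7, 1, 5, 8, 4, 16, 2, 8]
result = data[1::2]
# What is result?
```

data has length 8. The slice data[1::2] selects indices [1, 3, 5, 7] (1->1, 3->8, 5->16, 7->8), giving [1, 8, 16, 8].

[1, 8, 16, 8]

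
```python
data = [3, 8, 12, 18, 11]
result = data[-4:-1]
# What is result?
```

data has length 5. The slice data[-4:-1] selects indices [1, 2, 3] (1->8, 2->12, 3->18), giving [8, 12, 18].

[8, 12, 18]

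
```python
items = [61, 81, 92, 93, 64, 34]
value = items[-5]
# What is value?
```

items has length 6. Negative index -5 maps to positive index 6 + (-5) = 1. items[1] = 81.

81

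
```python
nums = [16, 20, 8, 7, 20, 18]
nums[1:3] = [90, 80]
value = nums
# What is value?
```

nums starts as [16, 20, 8, 7, 20, 18] (length 6). The slice nums[1:3] covers indices [1, 2] with values [20, 8]. Replacing that slice with [90, 80] (same length) produces [16, 90, 80, 7, 20, 18].

[16, 90, 80, 7, 20, 18]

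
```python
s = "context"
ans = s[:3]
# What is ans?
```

s has length 7. The slice s[:3] selects indices [0, 1, 2] (0->'c', 1->'o', 2->'n'), giving 'con'.

'con'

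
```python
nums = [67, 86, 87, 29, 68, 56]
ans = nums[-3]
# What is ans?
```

nums has length 6. Negative index -3 maps to positive index 6 + (-3) = 3. nums[3] = 29.

29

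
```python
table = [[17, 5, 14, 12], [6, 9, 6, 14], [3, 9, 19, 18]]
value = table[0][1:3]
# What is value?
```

table[0] = [17, 5, 14, 12]. table[0] has length 4. The slice table[0][1:3] selects indices [1, 2] (1->5, 2->14), giving [5, 14].

[5, 14]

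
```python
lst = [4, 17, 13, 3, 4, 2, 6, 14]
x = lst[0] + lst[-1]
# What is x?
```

lst has length 8. lst[0] = 4.
lst has length 8. Negative index -1 maps to positive index 8 + (-1) = 7. lst[7] = 14.
Sum: 4 + 14 = 18.

18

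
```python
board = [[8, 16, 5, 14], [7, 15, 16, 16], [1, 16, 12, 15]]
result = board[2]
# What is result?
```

board has 3 rows. Row 2 is [1, 16, 12, 15].

[1, 16, 12, 15]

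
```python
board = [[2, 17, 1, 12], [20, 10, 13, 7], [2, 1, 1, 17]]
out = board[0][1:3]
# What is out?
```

board[0] = [2, 17, 1, 12]. board[0] has length 4. The slice board[0][1:3] selects indices [1, 2] (1->17, 2->1), giving [17, 1].

[17, 1]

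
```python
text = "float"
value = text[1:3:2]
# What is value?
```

text has length 5. The slice text[1:3:2] selects indices [1] (1->'l'), giving 'l'.

'l'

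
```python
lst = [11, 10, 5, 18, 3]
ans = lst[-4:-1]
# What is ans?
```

lst has length 5. The slice lst[-4:-1] selects indices [1, 2, 3] (1->10, 2->5, 3->18), giving [10, 5, 18].

[10, 5, 18]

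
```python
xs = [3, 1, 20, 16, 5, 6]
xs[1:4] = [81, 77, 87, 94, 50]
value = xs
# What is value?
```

xs starts as [3, 1, 20, 16, 5, 6] (length 6). The slice xs[1:4] covers indices [1, 2, 3] with values [1, 20, 16]. Replacing that slice with [81, 77, 87, 94, 50] (different length) produces [3, 81, 77, 87, 94, 50, 5, 6].

[3, 81, 77, 87, 94, 50, 5, 6]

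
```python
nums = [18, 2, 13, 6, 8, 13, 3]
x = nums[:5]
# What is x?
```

nums has length 7. The slice nums[:5] selects indices [0, 1, 2, 3, 4] (0->18, 1->2, 2->13, 3->6, 4->8), giving [18, 2, 13, 6, 8].

[18, 2, 13, 6, 8]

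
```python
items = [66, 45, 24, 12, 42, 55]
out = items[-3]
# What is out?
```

items has length 6. Negative index -3 maps to positive index 6 + (-3) = 3. items[3] = 12.

12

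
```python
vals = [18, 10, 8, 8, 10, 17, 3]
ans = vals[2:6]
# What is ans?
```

vals has length 7. The slice vals[2:6] selects indices [2, 3, 4, 5] (2->8, 3->8, 4->10, 5->17), giving [8, 8, 10, 17].

[8, 8, 10, 17]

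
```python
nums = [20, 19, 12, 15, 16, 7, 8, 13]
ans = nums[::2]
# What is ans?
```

nums has length 8. The slice nums[::2] selects indices [0, 2, 4, 6] (0->20, 2->12, 4->16, 6->8), giving [20, 12, 16, 8].

[20, 12, 16, 8]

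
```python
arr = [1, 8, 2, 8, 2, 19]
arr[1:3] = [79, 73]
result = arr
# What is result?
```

arr starts as [1, 8, 2, 8, 2, 19] (length 6). The slice arr[1:3] covers indices [1, 2] with values [8, 2]. Replacing that slice with [79, 73] (same length) produces [1, 79, 73, 8, 2, 19].

[1, 79, 73, 8, 2, 19]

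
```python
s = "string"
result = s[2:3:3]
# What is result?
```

s has length 6. The slice s[2:3:3] selects indices [2] (2->'r'), giving 'r'.

'r'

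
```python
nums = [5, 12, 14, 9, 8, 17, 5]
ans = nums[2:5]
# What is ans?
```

nums has length 7. The slice nums[2:5] selects indices [2, 3, 4] (2->14, 3->9, 4->8), giving [14, 9, 8].

[14, 9, 8]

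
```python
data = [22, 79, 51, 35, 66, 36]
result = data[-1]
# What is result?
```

data has length 6. Negative index -1 maps to positive index 6 + (-1) = 5. data[5] = 36.

36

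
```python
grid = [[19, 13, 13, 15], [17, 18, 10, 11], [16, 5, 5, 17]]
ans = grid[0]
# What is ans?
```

grid has 3 rows. Row 0 is [19, 13, 13, 15].

[19, 13, 13, 15]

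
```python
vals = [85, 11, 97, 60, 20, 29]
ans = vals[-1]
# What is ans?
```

vals has length 6. Negative index -1 maps to positive index 6 + (-1) = 5. vals[5] = 29.

29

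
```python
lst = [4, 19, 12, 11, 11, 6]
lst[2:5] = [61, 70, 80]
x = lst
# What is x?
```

lst starts as [4, 19, 12, 11, 11, 6] (length 6). The slice lst[2:5] covers indices [2, 3, 4] with values [12, 11, 11]. Replacing that slice with [61, 70, 80] (same length) produces [4, 19, 61, 70, 80, 6].

[4, 19, 61, 70, 80, 6]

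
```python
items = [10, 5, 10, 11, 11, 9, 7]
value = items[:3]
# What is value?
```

items has length 7. The slice items[:3] selects indices [0, 1, 2] (0->10, 1->5, 2->10), giving [10, 5, 10].

[10, 5, 10]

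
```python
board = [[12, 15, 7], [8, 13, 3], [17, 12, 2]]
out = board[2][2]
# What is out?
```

board[2] = [17, 12, 2]. Taking column 2 of that row yields 2.

2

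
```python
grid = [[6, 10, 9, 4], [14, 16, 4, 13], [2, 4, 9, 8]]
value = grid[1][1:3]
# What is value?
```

grid[1] = [14, 16, 4, 13]. grid[1] has length 4. The slice grid[1][1:3] selects indices [1, 2] (1->16, 2->4), giving [16, 4].

[16, 4]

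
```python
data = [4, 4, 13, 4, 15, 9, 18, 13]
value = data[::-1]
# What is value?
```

data has length 8. The slice data[::-1] selects indices [7, 6, 5, 4, 3, 2, 1, 0] (7->13, 6->18, 5->9, 4->15, 3->4, 2->13, 1->4, 0->4), giving [13, 18, 9, 15, 4, 13, 4, 4].

[13, 18, 9, 15, 4, 13, 4, 4]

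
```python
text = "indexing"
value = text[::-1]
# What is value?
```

text has length 8. The slice text[::-1] selects indices [7, 6, 5, 4, 3, 2, 1, 0] (7->'g', 6->'n', 5->'i', 4->'x', 3->'e', 2->'d', 1->'n', 0->'i'), giving 'gnixedni'.

'gnixedni'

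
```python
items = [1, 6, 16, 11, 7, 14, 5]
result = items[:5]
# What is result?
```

items has length 7. The slice items[:5] selects indices [0, 1, 2, 3, 4] (0->1, 1->6, 2->16, 3->11, 4->7), giving [1, 6, 16, 11, 7].

[1, 6, 16, 11, 7]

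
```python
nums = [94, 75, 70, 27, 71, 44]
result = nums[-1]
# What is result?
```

nums has length 6. Negative index -1 maps to positive index 6 + (-1) = 5. nums[5] = 44.

44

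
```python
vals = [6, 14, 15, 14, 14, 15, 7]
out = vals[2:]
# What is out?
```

vals has length 7. The slice vals[2:] selects indices [2, 3, 4, 5, 6] (2->15, 3->14, 4->14, 5->15, 6->7), giving [15, 14, 14, 15, 7].

[15, 14, 14, 15, 7]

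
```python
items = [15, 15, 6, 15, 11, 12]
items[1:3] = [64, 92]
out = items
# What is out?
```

items starts as [15, 15, 6, 15, 11, 12] (length 6). The slice items[1:3] covers indices [1, 2] with values [15, 6]. Replacing that slice with [64, 92] (same length) produces [15, 64, 92, 15, 11, 12].

[15, 64, 92, 15, 11, 12]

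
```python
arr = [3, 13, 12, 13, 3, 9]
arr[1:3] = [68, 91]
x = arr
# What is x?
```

arr starts as [3, 13, 12, 13, 3, 9] (length 6). The slice arr[1:3] covers indices [1, 2] with values [13, 12]. Replacing that slice with [68, 91] (same length) produces [3, 68, 91, 13, 3, 9].

[3, 68, 91, 13, 3, 9]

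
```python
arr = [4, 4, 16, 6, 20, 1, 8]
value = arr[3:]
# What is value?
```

arr has length 7. The slice arr[3:] selects indices [3, 4, 5, 6] (3->6, 4->20, 5->1, 6->8), giving [6, 20, 1, 8].

[6, 20, 1, 8]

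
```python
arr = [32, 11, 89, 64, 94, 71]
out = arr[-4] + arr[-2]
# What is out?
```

arr has length 6. Negative index -4 maps to positive index 6 + (-4) = 2. arr[2] = 89.
arr has length 6. Negative index -2 maps to positive index 6 + (-2) = 4. arr[4] = 94.
Sum: 89 + 94 = 183.

183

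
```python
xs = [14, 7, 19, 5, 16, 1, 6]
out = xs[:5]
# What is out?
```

xs has length 7. The slice xs[:5] selects indices [0, 1, 2, 3, 4] (0->14, 1->7, 2->19, 3->5, 4->16), giving [14, 7, 19, 5, 16].

[14, 7, 19, 5, 16]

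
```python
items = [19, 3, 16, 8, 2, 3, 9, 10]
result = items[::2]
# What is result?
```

items has length 8. The slice items[::2] selects indices [0, 2, 4, 6] (0->19, 2->16, 4->2, 6->9), giving [19, 16, 2, 9].

[19, 16, 2, 9]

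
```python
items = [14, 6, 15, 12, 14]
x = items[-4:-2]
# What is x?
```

items has length 5. The slice items[-4:-2] selects indices [1, 2] (1->6, 2->15), giving [6, 15].

[6, 15]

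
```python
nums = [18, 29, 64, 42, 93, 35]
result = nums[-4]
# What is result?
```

nums has length 6. Negative index -4 maps to positive index 6 + (-4) = 2. nums[2] = 64.

64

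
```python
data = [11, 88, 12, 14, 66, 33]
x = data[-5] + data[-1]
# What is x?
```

data has length 6. Negative index -5 maps to positive index 6 + (-5) = 1. data[1] = 88.
data has length 6. Negative index -1 maps to positive index 6 + (-1) = 5. data[5] = 33.
Sum: 88 + 33 = 121.

121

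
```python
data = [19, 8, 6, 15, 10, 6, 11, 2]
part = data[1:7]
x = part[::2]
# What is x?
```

data has length 8. The slice data[1:7] selects indices [1, 2, 3, 4, 5, 6] (1->8, 2->6, 3->15, 4->10, 5->6, 6->11), giving [8, 6, 15, 10, 6, 11]. So part = [8, 6, 15, 10, 6, 11]. part has length 6. The slice part[::2] selects indices [0, 2, 4] (0->8, 2->15, 4->6), giving [8, 15, 6].

[8, 15, 6]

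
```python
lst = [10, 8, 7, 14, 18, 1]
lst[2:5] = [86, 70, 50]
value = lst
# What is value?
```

lst starts as [10, 8, 7, 14, 18, 1] (length 6). The slice lst[2:5] covers indices [2, 3, 4] with values [7, 14, 18]. Replacing that slice with [86, 70, 50] (same length) produces [10, 8, 86, 70, 50, 1].

[10, 8, 86, 70, 50, 1]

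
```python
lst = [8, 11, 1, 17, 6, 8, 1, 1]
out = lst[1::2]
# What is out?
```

lst has length 8. The slice lst[1::2] selects indices [1, 3, 5, 7] (1->11, 3->17, 5->8, 7->1), giving [11, 17, 8, 1].

[11, 17, 8, 1]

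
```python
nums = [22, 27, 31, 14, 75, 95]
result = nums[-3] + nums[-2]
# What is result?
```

nums has length 6. Negative index -3 maps to positive index 6 + (-3) = 3. nums[3] = 14.
nums has length 6. Negative index -2 maps to positive index 6 + (-2) = 4. nums[4] = 75.
Sum: 14 + 75 = 89.

89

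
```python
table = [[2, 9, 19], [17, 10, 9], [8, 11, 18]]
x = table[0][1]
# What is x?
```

table[0] = [2, 9, 19]. Taking column 1 of that row yields 9.

9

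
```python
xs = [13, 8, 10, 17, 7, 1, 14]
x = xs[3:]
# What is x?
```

xs has length 7. The slice xs[3:] selects indices [3, 4, 5, 6] (3->17, 4->7, 5->1, 6->14), giving [17, 7, 1, 14].

[17, 7, 1, 14]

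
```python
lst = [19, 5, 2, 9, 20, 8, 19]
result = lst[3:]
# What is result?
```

lst has length 7. The slice lst[3:] selects indices [3, 4, 5, 6] (3->9, 4->20, 5->8, 6->19), giving [9, 20, 8, 19].

[9, 20, 8, 19]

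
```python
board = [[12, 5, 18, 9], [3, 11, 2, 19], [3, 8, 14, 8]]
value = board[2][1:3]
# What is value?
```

board[2] = [3, 8, 14, 8]. board[2] has length 4. The slice board[2][1:3] selects indices [1, 2] (1->8, 2->14), giving [8, 14].

[8, 14]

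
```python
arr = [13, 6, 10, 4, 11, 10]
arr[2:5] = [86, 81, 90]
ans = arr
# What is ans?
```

arr starts as [13, 6, 10, 4, 11, 10] (length 6). The slice arr[2:5] covers indices [2, 3, 4] with values [10, 4, 11]. Replacing that slice with [86, 81, 90] (same length) produces [13, 6, 86, 81, 90, 10].

[13, 6, 86, 81, 90, 10]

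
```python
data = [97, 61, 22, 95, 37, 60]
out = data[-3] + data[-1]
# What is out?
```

data has length 6. Negative index -3 maps to positive index 6 + (-3) = 3. data[3] = 95.
data has length 6. Negative index -1 maps to positive index 6 + (-1) = 5. data[5] = 60.
Sum: 95 + 60 = 155.

155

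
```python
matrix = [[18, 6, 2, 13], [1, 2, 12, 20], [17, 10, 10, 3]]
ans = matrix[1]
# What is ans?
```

matrix has 3 rows. Row 1 is [1, 2, 12, 20].

[1, 2, 12, 20]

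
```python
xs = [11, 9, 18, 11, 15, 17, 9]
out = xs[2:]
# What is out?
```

xs has length 7. The slice xs[2:] selects indices [2, 3, 4, 5, 6] (2->18, 3->11, 4->15, 5->17, 6->9), giving [18, 11, 15, 17, 9].

[18, 11, 15, 17, 9]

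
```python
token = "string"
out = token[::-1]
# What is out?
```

token has length 6. The slice token[::-1] selects indices [5, 4, 3, 2, 1, 0] (5->'g', 4->'n', 3->'i', 2->'r', 1->'t', 0->'s'), giving 'gnirts'.

'gnirts'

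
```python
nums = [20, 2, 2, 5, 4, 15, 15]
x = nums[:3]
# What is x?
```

nums has length 7. The slice nums[:3] selects indices [0, 1, 2] (0->20, 1->2, 2->2), giving [20, 2, 2].

[20, 2, 2]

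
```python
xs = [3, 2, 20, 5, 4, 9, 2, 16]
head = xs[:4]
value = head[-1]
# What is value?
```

xs has length 8. The slice xs[:4] selects indices [0, 1, 2, 3] (0->3, 1->2, 2->20, 3->5), giving [3, 2, 20, 5]. So head = [3, 2, 20, 5]. Then head[-1] = 5.

5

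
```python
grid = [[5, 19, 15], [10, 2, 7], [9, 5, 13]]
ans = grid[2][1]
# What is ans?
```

grid[2] = [9, 5, 13]. Taking column 1 of that row yields 5.

5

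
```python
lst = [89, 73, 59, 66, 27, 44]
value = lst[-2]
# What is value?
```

lst has length 6. Negative index -2 maps to positive index 6 + (-2) = 4. lst[4] = 27.

27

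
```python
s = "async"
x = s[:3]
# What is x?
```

s has length 5. The slice s[:3] selects indices [0, 1, 2] (0->'a', 1->'s', 2->'y'), giving 'asy'.

'asy'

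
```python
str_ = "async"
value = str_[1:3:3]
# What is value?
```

str_ has length 5. The slice str_[1:3:3] selects indices [1] (1->'s'), giving 's'.

's'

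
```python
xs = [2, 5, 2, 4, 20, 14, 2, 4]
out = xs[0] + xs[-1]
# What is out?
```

xs has length 8. xs[0] = 2.
xs has length 8. Negative index -1 maps to positive index 8 + (-1) = 7. xs[7] = 4.
Sum: 2 + 4 = 6.

6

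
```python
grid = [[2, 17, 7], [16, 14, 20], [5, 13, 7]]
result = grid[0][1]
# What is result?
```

grid[0] = [2, 17, 7]. Taking column 1 of that row yields 17.

17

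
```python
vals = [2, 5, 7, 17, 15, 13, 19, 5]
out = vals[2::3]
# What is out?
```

vals has length 8. The slice vals[2::3] selects indices [2, 5] (2->7, 5->13), giving [7, 13].

[7, 13]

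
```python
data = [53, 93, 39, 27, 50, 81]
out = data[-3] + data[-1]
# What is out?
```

data has length 6. Negative index -3 maps to positive index 6 + (-3) = 3. data[3] = 27.
data has length 6. Negative index -1 maps to positive index 6 + (-1) = 5. data[5] = 81.
Sum: 27 + 81 = 108.

108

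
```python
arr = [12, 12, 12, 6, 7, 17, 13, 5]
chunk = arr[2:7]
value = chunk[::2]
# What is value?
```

arr has length 8. The slice arr[2:7] selects indices [2, 3, 4, 5, 6] (2->12, 3->6, 4->7, 5->17, 6->13), giving [12, 6, 7, 17, 13]. So chunk = [12, 6, 7, 17, 13]. chunk has length 5. The slice chunk[::2] selects indices [0, 2, 4] (0->12, 2->7, 4->13), giving [12, 7, 13].

[12, 7, 13]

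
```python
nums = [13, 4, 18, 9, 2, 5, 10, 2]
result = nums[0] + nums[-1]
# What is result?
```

nums has length 8. nums[0] = 13.
nums has length 8. Negative index -1 maps to positive index 8 + (-1) = 7. nums[7] = 2.
Sum: 13 + 2 = 15.

15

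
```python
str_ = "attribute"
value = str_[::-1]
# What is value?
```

str_ has length 9. The slice str_[::-1] selects indices [8, 7, 6, 5, 4, 3, 2, 1, 0] (8->'e', 7->'t', 6->'u', 5->'b', 4->'i', 3->'r', 2->'t', 1->'t', 0->'a'), giving 'etubirtta'.

'etubirtta'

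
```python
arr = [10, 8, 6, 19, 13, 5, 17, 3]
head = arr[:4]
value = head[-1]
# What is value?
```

arr has length 8. The slice arr[:4] selects indices [0, 1, 2, 3] (0->10, 1->8, 2->6, 3->19), giving [10, 8, 6, 19]. So head = [10, 8, 6, 19]. Then head[-1] = 19.

19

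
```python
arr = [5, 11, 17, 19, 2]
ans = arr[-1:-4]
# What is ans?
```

arr has length 5. The slice arr[-1:-4] resolves to an empty index range, so the result is [].

[]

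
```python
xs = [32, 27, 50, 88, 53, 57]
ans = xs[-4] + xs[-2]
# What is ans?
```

xs has length 6. Negative index -4 maps to positive index 6 + (-4) = 2. xs[2] = 50.
xs has length 6. Negative index -2 maps to positive index 6 + (-2) = 4. xs[4] = 53.
Sum: 50 + 53 = 103.

103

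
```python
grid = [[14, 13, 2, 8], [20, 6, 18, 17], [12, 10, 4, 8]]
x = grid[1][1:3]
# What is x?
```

grid[1] = [20, 6, 18, 17]. grid[1] has length 4. The slice grid[1][1:3] selects indices [1, 2] (1->6, 2->18), giving [6, 18].

[6, 18]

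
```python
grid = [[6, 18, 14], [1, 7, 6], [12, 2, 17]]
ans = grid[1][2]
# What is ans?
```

grid[1] = [1, 7, 6]. Taking column 2 of that row yields 6.

6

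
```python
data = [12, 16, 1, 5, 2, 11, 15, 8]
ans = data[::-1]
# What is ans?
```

data has length 8. The slice data[::-1] selects indices [7, 6, 5, 4, 3, 2, 1, 0] (7->8, 6->15, 5->11, 4->2, 3->5, 2->1, 1->16, 0->12), giving [8, 15, 11, 2, 5, 1, 16, 12].

[8, 15, 11, 2, 5, 1, 16, 12]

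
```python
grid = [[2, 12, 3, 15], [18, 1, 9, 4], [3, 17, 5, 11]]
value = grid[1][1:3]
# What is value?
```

grid[1] = [18, 1, 9, 4]. grid[1] has length 4. The slice grid[1][1:3] selects indices [1, 2] (1->1, 2->9), giving [1, 9].

[1, 9]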